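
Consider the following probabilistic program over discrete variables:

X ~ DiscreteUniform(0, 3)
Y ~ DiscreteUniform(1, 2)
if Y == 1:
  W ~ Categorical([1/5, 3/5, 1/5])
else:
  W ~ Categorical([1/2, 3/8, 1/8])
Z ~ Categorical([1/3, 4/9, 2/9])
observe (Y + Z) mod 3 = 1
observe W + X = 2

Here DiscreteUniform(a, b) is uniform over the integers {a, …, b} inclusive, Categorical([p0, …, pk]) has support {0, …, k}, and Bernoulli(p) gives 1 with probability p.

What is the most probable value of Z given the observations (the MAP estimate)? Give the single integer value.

Enumerate traces; 6 have nonzero weight after conditioning:
  (X=0, Y=1, W=2, Z=0) weight 1/120
  (X=0, Y=2, W=2, Z=2) weight 1/288
  (X=1, Y=1, W=1, Z=0) weight 1/40
  (X=1, Y=2, W=1, Z=2) weight 1/96
  (X=2, Y=1, W=0, Z=0) weight 1/120
  (X=2, Y=2, W=0, Z=2) weight 1/72
Group by Z:
  weight(Z=0) = 1/24
  weight(Z=2) = 1/36
Total weight = 1/24 + 1/36 = 5/72
P(Z=0 | obs) = 1/24 / 5/72 = 3/5
P(Z=2 | obs) = 1/36 / 5/72 = 2/5
argmax = 0

argmax_v P(Z = v | obs) = 0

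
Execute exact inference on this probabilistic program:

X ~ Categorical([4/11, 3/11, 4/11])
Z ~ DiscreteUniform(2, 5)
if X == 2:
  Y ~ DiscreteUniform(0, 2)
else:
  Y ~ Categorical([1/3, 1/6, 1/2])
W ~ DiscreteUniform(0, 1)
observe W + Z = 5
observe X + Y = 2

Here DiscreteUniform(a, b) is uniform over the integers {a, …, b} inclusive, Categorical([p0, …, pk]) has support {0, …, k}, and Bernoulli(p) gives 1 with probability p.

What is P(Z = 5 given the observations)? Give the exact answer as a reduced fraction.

P(Z = 5 | obs) = 1/2

Enumerate traces; 6 have nonzero weight after conditioning:
  (X=0, Z=4, Y=2, W=1) weight 1/44
  (X=0, Z=5, Y=2, W=0) weight 1/44
  (X=1, Z=4, Y=1, W=1) weight 1/176
  (X=1, Z=5, Y=1, W=0) weight 1/176
  (X=2, Z=4, Y=0, W=1) weight 1/66
  (X=2, Z=5, Y=0, W=0) weight 1/66
Group by Z:
  weight(Z=4) = 23/528
  weight(Z=5) = 23/528
Total weight = 23/528 + 23/528 = 23/264
P(Z=4 | obs) = 23/528 / 23/264 = 1/2
P(Z=5 | obs) = 23/528 / 23/264 = 1/2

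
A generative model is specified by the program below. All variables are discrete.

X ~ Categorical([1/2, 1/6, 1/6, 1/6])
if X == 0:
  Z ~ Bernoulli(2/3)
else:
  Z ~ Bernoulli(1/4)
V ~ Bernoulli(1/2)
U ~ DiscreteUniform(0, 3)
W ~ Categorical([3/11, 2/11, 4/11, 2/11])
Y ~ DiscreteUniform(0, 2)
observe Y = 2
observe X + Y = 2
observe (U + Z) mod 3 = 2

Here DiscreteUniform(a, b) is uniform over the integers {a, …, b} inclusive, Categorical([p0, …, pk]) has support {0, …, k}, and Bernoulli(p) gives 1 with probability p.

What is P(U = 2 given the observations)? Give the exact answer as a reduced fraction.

Enumerate traces; 16 have nonzero weight after conditioning:
  (X=0, Z=0, V=0, U=2, W=0, Y=2) weight 1/528
  (X=0, Z=0, V=0, U=2, W=1, Y=2) weight 1/792
  (X=0, Z=0, V=0, U=2, W=2, Y=2) weight 1/396
  (X=0, Z=0, V=0, U=2, W=3, Y=2) weight 1/792
  (X=0, Z=0, V=1, U=2, W=0, Y=2) weight 1/528
  (X=0, Z=0, V=1, U=2, W=1, Y=2) weight 1/792
  (X=0, Z=0, V=1, U=2, W=2, Y=2) weight 1/396
  (X=0, Z=0, V=1, U=2, W=3, Y=2) weight 1/792
  (X=0, Z=1, V=0, U=1, W=0, Y=2) weight 1/264
  … 7 more
Group by U:
  weight(U=1) = 1/36
  weight(U=2) = 1/72
Total weight = 1/36 + 1/72 = 1/24
P(U=1 | obs) = 1/36 / 1/24 = 2/3
P(U=2 | obs) = 1/72 / 1/24 = 1/3

P(U = 2 | obs) = 1/3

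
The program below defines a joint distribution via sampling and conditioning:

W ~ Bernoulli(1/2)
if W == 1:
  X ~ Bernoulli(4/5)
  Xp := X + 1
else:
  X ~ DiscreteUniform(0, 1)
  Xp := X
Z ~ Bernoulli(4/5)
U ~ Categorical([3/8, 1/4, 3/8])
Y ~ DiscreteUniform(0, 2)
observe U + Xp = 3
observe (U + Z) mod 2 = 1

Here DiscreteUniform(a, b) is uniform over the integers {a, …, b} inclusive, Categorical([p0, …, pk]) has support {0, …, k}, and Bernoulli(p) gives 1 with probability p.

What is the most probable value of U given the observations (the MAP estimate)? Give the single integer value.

argmax_v P(U = v | obs) = 2

Enumerate traces; 9 have nonzero weight after conditioning:
  (W=0, X=1, Z=1, U=2, Y=0) weight 1/40
  (W=0, X=1, Z=1, U=2, Y=1) weight 1/40
  (W=0, X=1, Z=1, U=2, Y=2) weight 1/40
  (W=1, X=0, Z=1, U=2, Y=0) weight 1/100
  (W=1, X=0, Z=1, U=2, Y=1) weight 1/100
  (W=1, X=0, Z=1, U=2, Y=2) weight 1/100
  (W=1, X=1, Z=0, U=1, Y=0) weight 1/150
  (W=1, X=1, Z=0, U=1, Y=1) weight 1/150
  … 1 more
Group by U:
  weight(U=1) = 1/50
  weight(U=2) = 21/200
Total weight = 1/50 + 21/200 = 1/8
P(U=1 | obs) = 1/50 / 1/8 = 4/25
P(U=2 | obs) = 21/200 / 1/8 = 21/25
argmax = 2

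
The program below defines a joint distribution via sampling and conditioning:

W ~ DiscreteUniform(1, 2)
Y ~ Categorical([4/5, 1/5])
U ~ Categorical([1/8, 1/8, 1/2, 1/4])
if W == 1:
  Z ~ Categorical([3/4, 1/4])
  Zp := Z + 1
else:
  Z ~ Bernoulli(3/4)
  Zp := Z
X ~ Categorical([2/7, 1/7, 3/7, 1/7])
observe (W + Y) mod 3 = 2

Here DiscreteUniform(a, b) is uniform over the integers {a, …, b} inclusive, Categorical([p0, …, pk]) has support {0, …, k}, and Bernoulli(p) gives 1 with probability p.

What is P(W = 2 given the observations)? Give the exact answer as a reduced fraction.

P(W = 2 | obs) = 4/5

Enumerate traces; 64 have nonzero weight after conditioning:
  (W=1, Y=1, U=0, Z=0, X=0) weight 3/1120
  (W=1, Y=1, U=0, Z=0, X=1) weight 3/2240
  (W=1, Y=1, U=0, Z=0, X=2) weight 9/2240
  (W=1, Y=1, U=0, Z=0, X=3) weight 3/2240
  (W=1, Y=1, U=0, Z=1, X=0) weight 1/1120
  (W=1, Y=1, U=0, Z=1, X=1) weight 1/2240
  (W=1, Y=1, U=0, Z=1, X=2) weight 3/2240
  (W=1, Y=1, U=0, Z=1, X=3) weight 1/2240
  (W=2, Y=0, U=0, Z=0, X=0) weight 1/280
  … 55 more
Group by W:
  weight(W=1) = 1/10
  weight(W=2) = 2/5
Total weight = 1/10 + 2/5 = 1/2
P(W=1 | obs) = 1/10 / 1/2 = 1/5
P(W=2 | obs) = 2/5 / 1/2 = 4/5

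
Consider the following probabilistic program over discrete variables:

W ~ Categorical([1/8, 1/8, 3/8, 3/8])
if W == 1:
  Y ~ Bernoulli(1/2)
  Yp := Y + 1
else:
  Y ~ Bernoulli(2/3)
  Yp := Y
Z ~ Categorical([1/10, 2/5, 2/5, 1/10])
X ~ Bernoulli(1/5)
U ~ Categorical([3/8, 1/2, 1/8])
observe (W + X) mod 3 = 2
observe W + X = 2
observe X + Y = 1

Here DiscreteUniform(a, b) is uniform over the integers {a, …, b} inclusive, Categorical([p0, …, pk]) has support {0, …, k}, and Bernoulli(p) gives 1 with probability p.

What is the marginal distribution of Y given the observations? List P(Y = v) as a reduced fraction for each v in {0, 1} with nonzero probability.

P(Y=0) = 1/17, P(Y=1) = 16/17

Enumerate traces; 24 have nonzero weight after conditioning:
  (W=1, Y=0, Z=0, X=1, U=0) weight 3/6400
  (W=1, Y=0, Z=0, X=1, U=1) weight 1/1600
  (W=1, Y=0, Z=0, X=1, U=2) weight 1/6400
  (W=1, Y=0, Z=1, X=1, U=0) weight 3/1600
  (W=1, Y=0, Z=1, X=1, U=1) weight 1/400
  (W=1, Y=0, Z=1, X=1, U=2) weight 1/1600
  (W=1, Y=0, Z=2, X=1, U=0) weight 3/1600
  (W=1, Y=0, Z=2, X=1, U=1) weight 1/400
  (W=2, Y=1, Z=0, X=0, U=0) weight 3/400
  … 15 more
Group by Y:
  weight(Y=0) = 1/80
  weight(Y=1) = 1/5
Total weight = 1/80 + 1/5 = 17/80
P(Y=0 | obs) = 1/80 / 17/80 = 1/17
P(Y=1 | obs) = 1/5 / 17/80 = 16/17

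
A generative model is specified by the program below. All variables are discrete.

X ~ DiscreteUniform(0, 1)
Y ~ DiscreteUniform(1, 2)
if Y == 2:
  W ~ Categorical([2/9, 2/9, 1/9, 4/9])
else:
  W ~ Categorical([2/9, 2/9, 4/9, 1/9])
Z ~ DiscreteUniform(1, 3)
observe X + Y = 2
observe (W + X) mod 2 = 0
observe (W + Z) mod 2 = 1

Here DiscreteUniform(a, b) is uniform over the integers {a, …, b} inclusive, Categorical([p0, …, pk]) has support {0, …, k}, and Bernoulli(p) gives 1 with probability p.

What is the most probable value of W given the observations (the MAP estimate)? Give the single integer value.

argmax_v P(W = v | obs) = 0

Enumerate traces; 6 have nonzero weight after conditioning:
  (X=0, Y=2, W=0, Z=1) weight 1/54
  (X=0, Y=2, W=0, Z=3) weight 1/54
  (X=0, Y=2, W=2, Z=1) weight 1/108
  (X=0, Y=2, W=2, Z=3) weight 1/108
  (X=1, Y=1, W=1, Z=2) weight 1/54
  (X=1, Y=1, W=3, Z=2) weight 1/108
Group by W:
  weight(W=0) = 1/27
  weight(W=1) = 1/54
  weight(W=2) = 1/54
  weight(W=3) = 1/108
Total weight = 1/27 + 1/54 + 1/54 + 1/108 = 1/12
P(W=0 | obs) = 1/27 / 1/12 = 4/9
P(W=1 | obs) = 1/54 / 1/12 = 2/9
P(W=2 | obs) = 1/54 / 1/12 = 2/9
P(W=3 | obs) = 1/108 / 1/12 = 1/9
argmax = 0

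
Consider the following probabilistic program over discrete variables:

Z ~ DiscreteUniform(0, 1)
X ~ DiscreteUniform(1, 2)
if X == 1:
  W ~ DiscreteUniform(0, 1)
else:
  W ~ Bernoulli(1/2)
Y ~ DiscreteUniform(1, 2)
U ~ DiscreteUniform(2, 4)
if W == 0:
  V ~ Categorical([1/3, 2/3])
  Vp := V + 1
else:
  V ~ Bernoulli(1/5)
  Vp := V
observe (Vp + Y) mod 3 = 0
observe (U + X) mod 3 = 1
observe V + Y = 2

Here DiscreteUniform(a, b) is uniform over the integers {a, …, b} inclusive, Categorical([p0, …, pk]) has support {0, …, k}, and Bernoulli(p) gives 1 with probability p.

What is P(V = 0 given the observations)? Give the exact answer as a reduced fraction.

P(V = 0 | obs) = 1/3

Enumerate traces; 8 have nonzero weight after conditioning:
  (Z=0, X=1, W=0, Y=1, U=3, V=1) weight 1/72
  (Z=0, X=1, W=0, Y=2, U=3, V=0) weight 1/144
  (Z=0, X=2, W=0, Y=1, U=2, V=1) weight 1/72
  (Z=0, X=2, W=0, Y=2, U=2, V=0) weight 1/144
  (Z=1, X=1, W=0, Y=1, U=3, V=1) weight 1/72
  (Z=1, X=1, W=0, Y=2, U=3, V=0) weight 1/144
  (Z=1, X=2, W=0, Y=1, U=2, V=1) weight 1/72
  (Z=1, X=2, W=0, Y=2, U=2, V=0) weight 1/144
Group by V:
  weight(V=0) = 1/36
  weight(V=1) = 1/18
Total weight = 1/36 + 1/18 = 1/12
P(V=0 | obs) = 1/36 / 1/12 = 1/3
P(V=1 | obs) = 1/18 / 1/12 = 2/3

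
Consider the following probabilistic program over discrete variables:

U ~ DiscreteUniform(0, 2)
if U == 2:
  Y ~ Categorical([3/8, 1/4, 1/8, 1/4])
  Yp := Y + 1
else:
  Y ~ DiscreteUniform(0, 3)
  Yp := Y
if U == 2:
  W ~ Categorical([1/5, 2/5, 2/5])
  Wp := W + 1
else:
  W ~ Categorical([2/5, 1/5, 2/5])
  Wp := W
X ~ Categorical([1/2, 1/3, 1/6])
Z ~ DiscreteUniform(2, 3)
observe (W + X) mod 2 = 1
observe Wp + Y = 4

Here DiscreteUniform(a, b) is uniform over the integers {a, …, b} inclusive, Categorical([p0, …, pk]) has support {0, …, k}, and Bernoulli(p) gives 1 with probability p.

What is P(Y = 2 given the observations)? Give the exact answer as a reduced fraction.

Enumerate traces; 20 have nonzero weight after conditioning:
  (U=0, Y=2, W=2, X=1, Z=2) weight 1/180
  (U=0, Y=2, W=2, X=1, Z=3) weight 1/180
  (U=0, Y=3, W=1, X=0, Z=2) weight 1/240
  (U=0, Y=3, W=1, X=0, Z=3) weight 1/240
  (U=0, Y=3, W=1, X=2, Z=2) weight 1/720
  (U=0, Y=3, W=1, X=2, Z=3) weight 1/720
  (U=1, Y=2, W=2, X=1, Z=2) weight 1/180
  (U=1, Y=2, W=2, X=1, Z=3) weight 1/180
  (U=2, Y=1, W=2, X=1, Z=2) weight 1/180
  … 11 more
Group by Y:
  weight(Y=1) = 1/90
  weight(Y=2) = 1/30
  weight(Y=3) = 1/36
Total weight = 1/90 + 1/30 + 1/36 = 13/180
P(Y=1 | obs) = 1/90 / 13/180 = 2/13
P(Y=2 | obs) = 1/30 / 13/180 = 6/13
P(Y=3 | obs) = 1/36 / 13/180 = 5/13

P(Y = 2 | obs) = 6/13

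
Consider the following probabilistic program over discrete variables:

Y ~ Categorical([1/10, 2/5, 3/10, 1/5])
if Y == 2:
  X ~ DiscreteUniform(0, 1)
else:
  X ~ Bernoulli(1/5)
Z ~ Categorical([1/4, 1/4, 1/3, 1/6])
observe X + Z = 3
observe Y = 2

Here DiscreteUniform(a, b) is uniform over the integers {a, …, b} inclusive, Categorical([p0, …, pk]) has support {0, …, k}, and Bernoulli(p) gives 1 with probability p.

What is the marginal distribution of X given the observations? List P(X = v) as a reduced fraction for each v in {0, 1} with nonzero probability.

P(X=0) = 1/3, P(X=1) = 2/3

Enumerate traces; 2 have nonzero weight after conditioning:
  (Y=2, X=0, Z=3) weight 1/40
  (Y=2, X=1, Z=2) weight 1/20
Group by X:
  weight(X=0) = 1/40
  weight(X=1) = 1/20
Total weight = 1/40 + 1/20 = 3/40
P(X=0 | obs) = 1/40 / 3/40 = 1/3
P(X=1 | obs) = 1/20 / 3/40 = 2/3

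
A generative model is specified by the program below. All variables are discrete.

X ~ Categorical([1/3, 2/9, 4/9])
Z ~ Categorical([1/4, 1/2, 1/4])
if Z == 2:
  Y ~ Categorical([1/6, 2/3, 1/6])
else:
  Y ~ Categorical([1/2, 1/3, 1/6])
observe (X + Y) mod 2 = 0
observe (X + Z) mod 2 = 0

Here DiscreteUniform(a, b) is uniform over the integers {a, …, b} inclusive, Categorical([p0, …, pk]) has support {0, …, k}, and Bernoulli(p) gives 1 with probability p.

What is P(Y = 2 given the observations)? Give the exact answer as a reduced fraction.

P(Y = 2 | obs) = 7/25

Enumerate traces; 9 have nonzero weight after conditioning:
  (X=0, Z=0, Y=0) weight 1/24
  (X=0, Z=0, Y=2) weight 1/72
  (X=0, Z=2, Y=0) weight 1/72
  (X=0, Z=2, Y=2) weight 1/72
  (X=1, Z=1, Y=1) weight 1/27
  (X=2, Z=0, Y=0) weight 1/18
  (X=2, Z=0, Y=2) weight 1/54
  (X=2, Z=2, Y=0) weight 1/54
  … 1 more
Group by Y:
  weight(Y=0) = 7/54
  weight(Y=1) = 1/27
  weight(Y=2) = 7/108
Total weight = 7/54 + 1/27 + 7/108 = 25/108
P(Y=0 | obs) = 7/54 / 25/108 = 14/25
P(Y=1 | obs) = 1/27 / 25/108 = 4/25
P(Y=2 | obs) = 7/108 / 25/108 = 7/25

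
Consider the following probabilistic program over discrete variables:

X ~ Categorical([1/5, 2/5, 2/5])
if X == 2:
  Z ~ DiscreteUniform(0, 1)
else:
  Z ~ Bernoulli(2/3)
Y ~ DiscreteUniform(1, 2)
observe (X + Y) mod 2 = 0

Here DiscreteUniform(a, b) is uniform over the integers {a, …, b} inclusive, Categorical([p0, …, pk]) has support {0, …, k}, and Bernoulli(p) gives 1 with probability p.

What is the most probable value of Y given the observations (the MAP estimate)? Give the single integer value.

Enumerate traces; 6 have nonzero weight after conditioning:
  (X=0, Z=0, Y=2) weight 1/30
  (X=0, Z=1, Y=2) weight 1/15
  (X=1, Z=0, Y=1) weight 1/15
  (X=1, Z=1, Y=1) weight 2/15
  (X=2, Z=0, Y=2) weight 1/10
  (X=2, Z=1, Y=2) weight 1/10
Group by Y:
  weight(Y=1) = 1/5
  weight(Y=2) = 3/10
Total weight = 1/5 + 3/10 = 1/2
P(Y=1 | obs) = 1/5 / 1/2 = 2/5
P(Y=2 | obs) = 3/10 / 1/2 = 3/5
argmax = 2

argmax_v P(Y = v | obs) = 2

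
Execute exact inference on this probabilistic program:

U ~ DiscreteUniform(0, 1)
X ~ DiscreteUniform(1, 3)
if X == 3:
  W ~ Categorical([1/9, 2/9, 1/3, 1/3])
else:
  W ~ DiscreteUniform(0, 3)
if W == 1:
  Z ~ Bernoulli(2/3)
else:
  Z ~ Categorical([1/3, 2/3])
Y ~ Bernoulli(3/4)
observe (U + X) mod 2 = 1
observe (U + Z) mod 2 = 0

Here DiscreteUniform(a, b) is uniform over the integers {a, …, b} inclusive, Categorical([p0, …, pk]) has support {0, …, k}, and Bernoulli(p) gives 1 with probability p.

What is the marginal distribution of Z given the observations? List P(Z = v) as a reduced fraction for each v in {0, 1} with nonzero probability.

Enumerate traces; 24 have nonzero weight after conditioning:
  (U=0, X=1, W=0, Z=0, Y=0) weight 1/288
  (U=0, X=1, W=0, Z=0, Y=1) weight 1/96
  (U=0, X=1, W=1, Z=0, Y=0) weight 1/288
  (U=0, X=1, W=1, Z=0, Y=1) weight 1/96
  (U=0, X=1, W=2, Z=0, Y=0) weight 1/288
  (U=0, X=1, W=2, Z=0, Y=1) weight 1/96
  (U=0, X=1, W=3, Z=0, Y=0) weight 1/288
  (U=0, X=1, W=3, Z=0, Y=1) weight 1/96
  (U=1, X=2, W=0, Z=1, Y=0) weight 1/144
  … 15 more
Group by Z:
  weight(Z=0) = 1/9
  weight(Z=1) = 1/9
Total weight = 1/9 + 1/9 = 2/9
P(Z=0 | obs) = 1/9 / 2/9 = 1/2
P(Z=1 | obs) = 1/9 / 2/9 = 1/2

P(Z=0) = 1/2, P(Z=1) = 1/2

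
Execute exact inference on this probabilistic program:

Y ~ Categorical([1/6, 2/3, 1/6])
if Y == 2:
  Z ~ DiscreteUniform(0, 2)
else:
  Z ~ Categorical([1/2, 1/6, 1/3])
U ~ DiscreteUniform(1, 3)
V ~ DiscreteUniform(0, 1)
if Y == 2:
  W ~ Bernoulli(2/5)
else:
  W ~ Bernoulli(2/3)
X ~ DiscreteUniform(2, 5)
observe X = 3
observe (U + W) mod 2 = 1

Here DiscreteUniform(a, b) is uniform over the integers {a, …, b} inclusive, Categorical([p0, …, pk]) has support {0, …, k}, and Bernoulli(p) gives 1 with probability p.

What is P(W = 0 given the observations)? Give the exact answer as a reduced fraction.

P(W = 0 | obs) = 17/31

Enumerate traces; 54 have nonzero weight after conditioning:
  (Y=0, Z=0, U=1, V=0, W=0, X=3) weight 1/864
  (Y=0, Z=0, U=1, V=1, W=0, X=3) weight 1/864
  (Y=0, Z=0, U=2, V=0, W=1, X=3) weight 1/432
  (Y=0, Z=0, U=2, V=1, W=1, X=3) weight 1/432
  (Y=0, Z=0, U=3, V=0, W=0, X=3) weight 1/864
  (Y=0, Z=0, U=3, V=1, W=0, X=3) weight 1/864
  (Y=0, Z=1, U=1, V=0, W=0, X=3) weight 1/2592
  (Y=0, Z=1, U=1, V=1, W=0, X=3) weight 1/2592
  … 46 more
Group by W:
  weight(W=0) = 17/270
  weight(W=1) = 7/135
Total weight = 17/270 + 7/135 = 31/270
P(W=0 | obs) = 17/270 / 31/270 = 17/31
P(W=1 | obs) = 7/135 / 31/270 = 14/31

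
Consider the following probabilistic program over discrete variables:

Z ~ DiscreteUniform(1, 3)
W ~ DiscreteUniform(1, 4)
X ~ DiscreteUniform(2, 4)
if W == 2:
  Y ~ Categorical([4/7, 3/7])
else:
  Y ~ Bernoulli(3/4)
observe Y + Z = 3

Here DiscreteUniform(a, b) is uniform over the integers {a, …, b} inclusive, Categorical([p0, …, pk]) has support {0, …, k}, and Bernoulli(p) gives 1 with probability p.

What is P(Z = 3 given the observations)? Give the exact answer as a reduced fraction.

P(Z = 3 | obs) = 37/112

Enumerate traces; 24 have nonzero weight after conditioning:
  (Z=2, W=1, X=2, Y=1) weight 1/48
  (Z=2, W=1, X=3, Y=1) weight 1/48
  (Z=2, W=1, X=4, Y=1) weight 1/48
  (Z=2, W=2, X=2, Y=1) weight 1/84
  (Z=2, W=2, X=3, Y=1) weight 1/84
  (Z=2, W=2, X=4, Y=1) weight 1/84
  (Z=2, W=3, X=2, Y=1) weight 1/48
  (Z=2, W=3, X=3, Y=1) weight 1/48
  (Z=3, W=1, X=2, Y=0) weight 1/144
  … 15 more
Group by Z:
  weight(Z=2) = 25/112
  weight(Z=3) = 37/336
Total weight = 25/112 + 37/336 = 1/3
P(Z=2 | obs) = 25/112 / 1/3 = 75/112
P(Z=3 | obs) = 37/336 / 1/3 = 37/112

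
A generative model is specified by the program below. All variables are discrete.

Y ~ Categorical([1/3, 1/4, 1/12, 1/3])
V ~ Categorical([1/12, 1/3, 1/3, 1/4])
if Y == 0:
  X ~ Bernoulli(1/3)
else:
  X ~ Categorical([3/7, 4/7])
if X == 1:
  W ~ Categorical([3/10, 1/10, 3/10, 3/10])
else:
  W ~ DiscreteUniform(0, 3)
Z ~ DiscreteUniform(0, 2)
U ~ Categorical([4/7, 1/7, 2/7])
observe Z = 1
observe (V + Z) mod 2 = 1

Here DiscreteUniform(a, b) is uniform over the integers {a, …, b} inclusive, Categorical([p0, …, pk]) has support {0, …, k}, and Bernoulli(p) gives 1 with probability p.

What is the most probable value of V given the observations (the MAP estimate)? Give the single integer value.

Enumerate traces; 192 have nonzero weight after conditioning:
  (Y=0, V=0, X=0, W=0, Z=1, U=0) weight 1/1134
  (Y=0, V=0, X=0, W=0, Z=1, U=1) weight 1/4536
  (Y=0, V=0, X=0, W=0, Z=1, U=2) weight 1/2268
  (Y=0, V=0, X=0, W=1, Z=1, U=0) weight 1/1134
  (Y=0, V=0, X=0, W=1, Z=1, U=1) weight 1/4536
  (Y=0, V=0, X=0, W=1, Z=1, U=2) weight 1/2268
  (Y=0, V=0, X=0, W=2, Z=1, U=0) weight 1/1134
  (Y=0, V=0, X=0, W=2, Z=1, U=1) weight 1/4536
  (Y=0, V=2, X=0, W=0, Z=1, U=0) weight 2/567
  … 183 more
Group by V:
  weight(V=0) = 1/36
  weight(V=2) = 1/9
Total weight = 1/36 + 1/9 = 5/36
P(V=0 | obs) = 1/36 / 5/36 = 1/5
P(V=2 | obs) = 1/9 / 5/36 = 4/5
argmax = 2

argmax_v P(V = v | obs) = 2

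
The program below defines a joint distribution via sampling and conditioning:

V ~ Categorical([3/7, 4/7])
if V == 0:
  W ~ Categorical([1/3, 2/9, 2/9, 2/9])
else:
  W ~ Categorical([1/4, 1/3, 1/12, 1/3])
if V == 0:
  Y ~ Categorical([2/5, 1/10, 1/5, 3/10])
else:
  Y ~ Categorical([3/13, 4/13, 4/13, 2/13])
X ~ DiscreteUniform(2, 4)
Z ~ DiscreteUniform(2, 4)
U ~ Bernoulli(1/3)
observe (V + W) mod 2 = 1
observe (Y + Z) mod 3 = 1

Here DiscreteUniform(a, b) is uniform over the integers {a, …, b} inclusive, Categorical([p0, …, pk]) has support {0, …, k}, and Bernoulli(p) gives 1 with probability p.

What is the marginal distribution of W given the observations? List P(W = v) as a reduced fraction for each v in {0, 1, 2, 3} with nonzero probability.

Enumerate traces; 96 have nonzero weight after conditioning:
  (V=0, W=1, Y=0, X=2, Z=4, U=0) weight 8/2835
  (V=0, W=1, Y=0, X=2, Z=4, U=1) weight 4/2835
  (V=0, W=1, Y=0, X=3, Z=4, U=0) weight 8/2835
  (V=0, W=1, Y=0, X=3, Z=4, U=1) weight 4/2835
  (V=0, W=1, Y=0, X=4, Z=4, U=0) weight 8/2835
  (V=0, W=1, Y=0, X=4, Z=4, U=1) weight 4/2835
  (V=0, W=1, Y=1, X=2, Z=3, U=0) weight 2/2835
  (V=0, W=1, Y=1, X=2, Z=3, U=1) weight 1/2835
  (V=0, W=3, Y=0, X=2, Z=4, U=0) weight 8/2835
  (V=1, W=0, Y=0, X=2, Z=4, U=0) weight 2/819
  … 86 more
Group by W:
  weight(W=0) = 1/21
  weight(W=1) = 2/63
  weight(W=2) = 1/63
  weight(W=3) = 2/63
Total weight = 1/21 + 2/63 + 1/63 + 2/63 = 8/63
P(W=0 | obs) = 1/21 / 8/63 = 3/8
P(W=1 | obs) = 2/63 / 8/63 = 1/4
P(W=2 | obs) = 1/63 / 8/63 = 1/8
P(W=3 | obs) = 2/63 / 8/63 = 1/4

P(W=0) = 3/8, P(W=1) = 1/4, P(W=2) = 1/8, P(W=3) = 1/4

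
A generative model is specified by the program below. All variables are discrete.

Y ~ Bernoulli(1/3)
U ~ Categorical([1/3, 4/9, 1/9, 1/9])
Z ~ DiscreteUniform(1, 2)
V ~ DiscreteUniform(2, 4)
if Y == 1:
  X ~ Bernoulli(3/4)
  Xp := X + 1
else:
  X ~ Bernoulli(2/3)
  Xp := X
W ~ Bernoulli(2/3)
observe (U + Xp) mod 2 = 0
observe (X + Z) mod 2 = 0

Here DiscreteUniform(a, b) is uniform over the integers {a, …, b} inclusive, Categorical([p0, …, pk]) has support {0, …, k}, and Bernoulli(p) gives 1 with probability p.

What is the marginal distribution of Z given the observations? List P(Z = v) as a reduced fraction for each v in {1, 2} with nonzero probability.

Enumerate traces; 48 have nonzero weight after conditioning:
  (Y=0, U=0, Z=2, V=2, X=0, W=0) weight 1/243
  (Y=0, U=0, Z=2, V=2, X=0, W=1) weight 2/243
  (Y=0, U=0, Z=2, V=3, X=0, W=0) weight 1/243
  (Y=0, U=0, Z=2, V=3, X=0, W=1) weight 2/243
  (Y=0, U=0, Z=2, V=4, X=0, W=0) weight 1/243
  (Y=0, U=0, Z=2, V=4, X=0, W=1) weight 2/243
  (Y=0, U=1, Z=1, V=2, X=1, W=0) weight 8/729
  (Y=0, U=1, Z=1, V=2, X=1, W=1) weight 16/729
  … 40 more
Group by Z:
  weight(Z=1) = 29/162
  weight(Z=2) = 47/648
Total weight = 29/162 + 47/648 = 163/648
P(Z=1 | obs) = 29/162 / 163/648 = 116/163
P(Z=2 | obs) = 47/648 / 163/648 = 47/163

P(Z=1) = 116/163, P(Z=2) = 47/163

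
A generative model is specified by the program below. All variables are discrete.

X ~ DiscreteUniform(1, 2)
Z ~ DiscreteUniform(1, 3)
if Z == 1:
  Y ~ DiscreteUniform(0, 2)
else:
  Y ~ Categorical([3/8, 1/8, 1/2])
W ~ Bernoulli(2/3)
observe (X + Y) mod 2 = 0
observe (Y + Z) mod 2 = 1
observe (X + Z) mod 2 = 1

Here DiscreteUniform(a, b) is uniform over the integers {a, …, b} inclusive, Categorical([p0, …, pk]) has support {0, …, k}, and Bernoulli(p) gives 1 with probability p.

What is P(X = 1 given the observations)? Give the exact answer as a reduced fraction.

Enumerate traces; 10 have nonzero weight after conditioning:
  (X=1, Z=2, Y=1, W=0) weight 1/144
  (X=1, Z=2, Y=1, W=1) weight 1/72
  (X=2, Z=1, Y=0, W=0) weight 1/54
  (X=2, Z=1, Y=0, W=1) weight 1/27
  (X=2, Z=1, Y=2, W=0) weight 1/54
  (X=2, Z=1, Y=2, W=1) weight 1/27
  (X=2, Z=3, Y=0, W=0) weight 1/48
  (X=2, Z=3, Y=0, W=1) weight 1/24
  … 2 more
Group by X:
  weight(X=1) = 1/48
  weight(X=2) = 37/144
Total weight = 1/48 + 37/144 = 5/18
P(X=1 | obs) = 1/48 / 5/18 = 3/40
P(X=2 | obs) = 37/144 / 5/18 = 37/40

P(X = 1 | obs) = 3/40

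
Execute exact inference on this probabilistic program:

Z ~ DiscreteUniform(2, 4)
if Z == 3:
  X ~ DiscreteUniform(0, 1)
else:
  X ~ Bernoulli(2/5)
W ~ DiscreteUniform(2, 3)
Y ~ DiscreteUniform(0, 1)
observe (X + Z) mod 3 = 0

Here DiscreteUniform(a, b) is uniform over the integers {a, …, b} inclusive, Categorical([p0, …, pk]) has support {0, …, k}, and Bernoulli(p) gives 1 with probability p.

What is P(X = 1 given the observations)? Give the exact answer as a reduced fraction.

P(X = 1 | obs) = 4/9

Enumerate traces; 8 have nonzero weight after conditioning:
  (Z=2, X=1, W=2, Y=0) weight 1/30
  (Z=2, X=1, W=2, Y=1) weight 1/30
  (Z=2, X=1, W=3, Y=0) weight 1/30
  (Z=2, X=1, W=3, Y=1) weight 1/30
  (Z=3, X=0, W=2, Y=0) weight 1/24
  (Z=3, X=0, W=2, Y=1) weight 1/24
  (Z=3, X=0, W=3, Y=0) weight 1/24
  (Z=3, X=0, W=3, Y=1) weight 1/24
Group by X:
  weight(X=0) = 1/6
  weight(X=1) = 2/15
Total weight = 1/6 + 2/15 = 3/10
P(X=0 | obs) = 1/6 / 3/10 = 5/9
P(X=1 | obs) = 2/15 / 3/10 = 4/9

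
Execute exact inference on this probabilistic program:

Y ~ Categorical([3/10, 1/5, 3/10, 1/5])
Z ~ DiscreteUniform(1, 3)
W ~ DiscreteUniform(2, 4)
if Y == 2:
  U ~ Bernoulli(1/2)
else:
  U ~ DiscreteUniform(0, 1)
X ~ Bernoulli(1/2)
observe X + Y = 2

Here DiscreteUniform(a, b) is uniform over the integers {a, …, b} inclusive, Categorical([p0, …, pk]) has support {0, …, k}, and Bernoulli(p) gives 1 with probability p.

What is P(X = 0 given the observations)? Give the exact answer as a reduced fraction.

P(X = 0 | obs) = 3/5

Enumerate traces; 36 have nonzero weight after conditioning:
  (Y=1, Z=1, W=2, U=0, X=1) weight 1/180
  (Y=1, Z=1, W=2, U=1, X=1) weight 1/180
  (Y=1, Z=1, W=3, U=0, X=1) weight 1/180
  (Y=1, Z=1, W=3, U=1, X=1) weight 1/180
  (Y=1, Z=1, W=4, U=0, X=1) weight 1/180
  (Y=1, Z=1, W=4, U=1, X=1) weight 1/180
  (Y=1, Z=2, W=2, U=0, X=1) weight 1/180
  (Y=1, Z=2, W=2, U=1, X=1) weight 1/180
  (Y=2, Z=1, W=2, U=0, X=0) weight 1/120
  … 27 more
Group by X:
  weight(X=0) = 3/20
  weight(X=1) = 1/10
Total weight = 3/20 + 1/10 = 1/4
P(X=0 | obs) = 3/20 / 1/4 = 3/5
P(X=1 | obs) = 1/10 / 1/4 = 2/5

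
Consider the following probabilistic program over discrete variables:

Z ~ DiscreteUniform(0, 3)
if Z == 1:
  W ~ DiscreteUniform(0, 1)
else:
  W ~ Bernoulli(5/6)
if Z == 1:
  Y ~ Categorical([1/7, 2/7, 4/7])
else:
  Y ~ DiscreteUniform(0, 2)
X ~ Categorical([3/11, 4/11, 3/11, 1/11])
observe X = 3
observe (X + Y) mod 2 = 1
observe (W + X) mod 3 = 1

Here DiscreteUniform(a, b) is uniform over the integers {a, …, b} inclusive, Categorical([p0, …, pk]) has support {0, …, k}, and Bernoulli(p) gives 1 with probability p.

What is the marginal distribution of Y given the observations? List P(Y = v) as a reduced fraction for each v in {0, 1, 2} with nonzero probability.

P(Y=0) = 38/85, P(Y=2) = 47/85

Enumerate traces; 8 have nonzero weight after conditioning:
  (Z=0, W=1, Y=0, X=3) weight 5/792
  (Z=0, W=1, Y=2, X=3) weight 5/792
  (Z=1, W=1, Y=0, X=3) weight 1/616
  (Z=1, W=1, Y=2, X=3) weight 1/154
  (Z=2, W=1, Y=0, X=3) weight 5/792
  (Z=2, W=1, Y=2, X=3) weight 5/792
  (Z=3, W=1, Y=0, X=3) weight 5/792
  (Z=3, W=1, Y=2, X=3) weight 5/792
Group by Y:
  weight(Y=0) = 19/924
  weight(Y=2) = 47/1848
Total weight = 19/924 + 47/1848 = 85/1848
P(Y=0 | obs) = 19/924 / 85/1848 = 38/85
P(Y=2 | obs) = 47/1848 / 85/1848 = 47/85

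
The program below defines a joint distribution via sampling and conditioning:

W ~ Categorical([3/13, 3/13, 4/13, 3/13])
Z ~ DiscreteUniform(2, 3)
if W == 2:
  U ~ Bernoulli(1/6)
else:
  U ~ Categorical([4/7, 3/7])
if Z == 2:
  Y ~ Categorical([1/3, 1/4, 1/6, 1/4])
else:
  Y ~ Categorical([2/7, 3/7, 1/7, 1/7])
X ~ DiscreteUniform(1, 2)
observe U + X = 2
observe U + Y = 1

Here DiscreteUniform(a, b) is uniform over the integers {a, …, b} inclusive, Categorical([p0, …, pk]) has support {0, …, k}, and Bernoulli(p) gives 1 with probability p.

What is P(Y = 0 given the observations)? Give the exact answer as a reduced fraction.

Enumerate traces; 16 have nonzero weight after conditioning:
  (W=0, Z=2, U=0, Y=1, X=2) weight 3/364
  (W=0, Z=2, U=1, Y=0, X=1) weight 3/364
  (W=0, Z=3, U=0, Y=1, X=2) weight 9/637
  (W=0, Z=3, U=1, Y=0, X=1) weight 9/1274
  (W=1, Z=2, U=0, Y=1, X=2) weight 3/364
  (W=1, Z=2, U=1, Y=0, X=1) weight 3/364
  (W=1, Z=3, U=0, Y=1, X=2) weight 9/637
  (W=1, Z=3, U=1, Y=0, X=1) weight 9/1274
  … 8 more
Group by Y:
  weight(Y=0) = 95/1764
  weight(Y=1) = 1691/15288
Total weight = 95/1764 + 1691/15288 = 7543/45864
P(Y=0 | obs) = 95/1764 / 7543/45864 = 130/397
P(Y=1 | obs) = 1691/15288 / 7543/45864 = 267/397

P(Y = 0 | obs) = 130/397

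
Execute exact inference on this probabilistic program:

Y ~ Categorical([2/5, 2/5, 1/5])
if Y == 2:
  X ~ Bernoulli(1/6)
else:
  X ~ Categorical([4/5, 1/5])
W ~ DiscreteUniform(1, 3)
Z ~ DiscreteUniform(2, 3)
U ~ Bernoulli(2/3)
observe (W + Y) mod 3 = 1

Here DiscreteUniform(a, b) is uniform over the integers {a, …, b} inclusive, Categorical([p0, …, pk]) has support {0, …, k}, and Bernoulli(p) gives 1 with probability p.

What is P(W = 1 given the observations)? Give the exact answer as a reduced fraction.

Enumerate traces; 24 have nonzero weight after conditioning:
  (Y=0, X=0, W=1, Z=2, U=0) weight 4/225
  (Y=0, X=0, W=1, Z=2, U=1) weight 8/225
  (Y=0, X=0, W=1, Z=3, U=0) weight 4/225
  (Y=0, X=0, W=1, Z=3, U=1) weight 8/225
  (Y=0, X=1, W=1, Z=2, U=0) weight 1/225
  (Y=0, X=1, W=1, Z=2, U=1) weight 2/225
  (Y=0, X=1, W=1, Z=3, U=0) weight 1/225
  (Y=0, X=1, W=1, Z=3, U=1) weight 2/225
  (Y=1, X=0, W=3, Z=2, U=0) weight 4/225
  (Y=2, X=0, W=2, Z=2, U=0) weight 1/108
  … 14 more
Group by W:
  weight(W=1) = 2/15
  weight(W=2) = 1/15
  weight(W=3) = 2/15
Total weight = 2/15 + 1/15 + 2/15 = 1/3
P(W=1 | obs) = 2/15 / 1/3 = 2/5
P(W=2 | obs) = 1/15 / 1/3 = 1/5
P(W=3 | obs) = 2/15 / 1/3 = 2/5

P(W = 1 | obs) = 2/5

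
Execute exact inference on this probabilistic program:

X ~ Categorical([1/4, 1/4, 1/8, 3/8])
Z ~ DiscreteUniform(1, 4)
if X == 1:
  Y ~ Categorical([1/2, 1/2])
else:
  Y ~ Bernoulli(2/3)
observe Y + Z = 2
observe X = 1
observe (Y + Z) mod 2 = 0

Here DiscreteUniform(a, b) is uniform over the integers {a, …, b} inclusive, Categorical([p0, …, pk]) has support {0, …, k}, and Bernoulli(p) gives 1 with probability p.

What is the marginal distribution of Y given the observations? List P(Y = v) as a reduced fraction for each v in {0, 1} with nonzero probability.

P(Y=0) = 1/2, P(Y=1) = 1/2

Enumerate traces; 2 have nonzero weight after conditioning:
  (X=1, Z=1, Y=1) weight 1/32
  (X=1, Z=2, Y=0) weight 1/32
Group by Y:
  weight(Y=0) = 1/32
  weight(Y=1) = 1/32
Total weight = 1/32 + 1/32 = 1/16
P(Y=0 | obs) = 1/32 / 1/16 = 1/2
P(Y=1 | obs) = 1/32 / 1/16 = 1/2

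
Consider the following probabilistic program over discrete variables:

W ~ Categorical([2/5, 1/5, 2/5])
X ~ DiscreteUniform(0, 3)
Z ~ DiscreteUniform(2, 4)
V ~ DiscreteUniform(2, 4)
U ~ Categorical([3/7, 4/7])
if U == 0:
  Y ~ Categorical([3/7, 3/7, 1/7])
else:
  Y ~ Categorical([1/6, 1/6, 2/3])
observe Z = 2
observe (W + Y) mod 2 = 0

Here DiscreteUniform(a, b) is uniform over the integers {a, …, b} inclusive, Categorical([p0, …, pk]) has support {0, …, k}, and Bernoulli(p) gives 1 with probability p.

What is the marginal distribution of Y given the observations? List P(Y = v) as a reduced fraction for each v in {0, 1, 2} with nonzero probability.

P(Y=0) = 164/465, P(Y=1) = 41/465, P(Y=2) = 52/93

Enumerate traces; 120 have nonzero weight after conditioning:
  (W=0, X=0, Z=2, V=2, U=0, Y=0) weight 1/490
  (W=0, X=0, Z=2, V=2, U=0, Y=2) weight 1/1470
  (W=0, X=0, Z=2, V=2, U=1, Y=0) weight 1/945
  (W=0, X=0, Z=2, V=2, U=1, Y=2) weight 4/945
  (W=0, X=0, Z=2, V=3, U=0, Y=0) weight 1/490
  (W=0, X=0, Z=2, V=3, U=0, Y=2) weight 1/1470
  (W=0, X=0, Z=2, V=3, U=1, Y=0) weight 1/945
  (W=0, X=0, Z=2, V=3, U=1, Y=2) weight 4/945
  (W=1, X=0, Z=2, V=2, U=0, Y=1) weight 1/980
  … 111 more
Group by Y:
  weight(Y=0) = 164/2205
  weight(Y=1) = 41/2205
  weight(Y=2) = 52/441
Total weight = 164/2205 + 41/2205 + 52/441 = 31/147
P(Y=0 | obs) = 164/2205 / 31/147 = 164/465
P(Y=1 | obs) = 41/2205 / 31/147 = 41/465
P(Y=2 | obs) = 52/441 / 31/147 = 52/93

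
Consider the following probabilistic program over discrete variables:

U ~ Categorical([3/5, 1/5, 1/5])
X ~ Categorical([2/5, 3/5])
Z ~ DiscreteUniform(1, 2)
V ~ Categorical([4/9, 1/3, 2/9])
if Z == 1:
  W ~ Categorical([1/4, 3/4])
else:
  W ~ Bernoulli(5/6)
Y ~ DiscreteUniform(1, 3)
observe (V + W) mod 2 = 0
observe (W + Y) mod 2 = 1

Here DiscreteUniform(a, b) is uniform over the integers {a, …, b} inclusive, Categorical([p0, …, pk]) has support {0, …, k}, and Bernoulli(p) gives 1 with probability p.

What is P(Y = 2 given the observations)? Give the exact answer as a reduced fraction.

Enumerate traces; 60 have nonzero weight after conditioning:
  (U=0, X=0, Z=1, V=0, W=0, Y=1) weight 1/225
  (U=0, X=0, Z=1, V=0, W=0, Y=3) weight 1/225
  (U=0, X=0, Z=1, V=1, W=1, Y=2) weight 1/100
  (U=0, X=0, Z=1, V=2, W=0, Y=1) weight 1/450
  (U=0, X=0, Z=1, V=2, W=0, Y=3) weight 1/450
  (U=0, X=0, Z=2, V=0, W=0, Y=1) weight 2/675
  (U=0, X=0, Z=2, V=0, W=0, Y=3) weight 2/675
  (U=0, X=0, Z=2, V=1, W=1, Y=2) weight 1/90
  … 52 more
Group by Y:
  weight(Y=1) = 5/108
  weight(Y=2) = 19/216
  weight(Y=3) = 5/108
Total weight = 5/108 + 19/216 + 5/108 = 13/72
P(Y=1 | obs) = 5/108 / 13/72 = 10/39
P(Y=2 | obs) = 19/216 / 13/72 = 19/39
P(Y=3 | obs) = 5/108 / 13/72 = 10/39

P(Y = 2 | obs) = 19/39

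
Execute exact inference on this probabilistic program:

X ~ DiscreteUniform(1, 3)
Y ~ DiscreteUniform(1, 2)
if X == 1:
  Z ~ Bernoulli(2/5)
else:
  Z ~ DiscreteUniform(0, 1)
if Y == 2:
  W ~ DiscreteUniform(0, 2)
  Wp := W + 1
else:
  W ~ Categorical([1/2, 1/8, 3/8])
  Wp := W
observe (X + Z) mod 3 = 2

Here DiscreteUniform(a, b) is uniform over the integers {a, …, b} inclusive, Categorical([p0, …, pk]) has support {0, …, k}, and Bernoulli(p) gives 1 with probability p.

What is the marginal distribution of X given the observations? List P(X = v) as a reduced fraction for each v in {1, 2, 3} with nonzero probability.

Enumerate traces; 12 have nonzero weight after conditioning:
  (X=1, Y=1, Z=1, W=0) weight 1/30
  (X=1, Y=1, Z=1, W=1) weight 1/120
  (X=1, Y=1, Z=1, W=2) weight 1/40
  (X=1, Y=2, Z=1, W=0) weight 1/45
  (X=1, Y=2, Z=1, W=1) weight 1/45
  (X=1, Y=2, Z=1, W=2) weight 1/45
  (X=2, Y=1, Z=0, W=0) weight 1/24
  (X=2, Y=1, Z=0, W=1) weight 1/96
  … 4 more
Group by X:
  weight(X=1) = 2/15
  weight(X=2) = 1/6
Total weight = 2/15 + 1/6 = 3/10
P(X=1 | obs) = 2/15 / 3/10 = 4/9
P(X=2 | obs) = 1/6 / 3/10 = 5/9

P(X=1) = 4/9, P(X=2) = 5/9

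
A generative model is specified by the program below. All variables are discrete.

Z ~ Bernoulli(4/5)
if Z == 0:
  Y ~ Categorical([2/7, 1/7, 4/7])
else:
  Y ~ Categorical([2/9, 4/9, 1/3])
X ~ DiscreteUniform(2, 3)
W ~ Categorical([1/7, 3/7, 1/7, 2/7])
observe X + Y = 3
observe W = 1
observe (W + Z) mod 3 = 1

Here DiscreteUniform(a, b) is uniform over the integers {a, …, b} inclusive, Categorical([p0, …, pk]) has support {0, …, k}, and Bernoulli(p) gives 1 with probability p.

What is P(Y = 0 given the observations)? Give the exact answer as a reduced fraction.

Enumerate traces; 2 have nonzero weight after conditioning:
  (Z=0, Y=0, X=3, W=1) weight 3/245
  (Z=0, Y=1, X=2, W=1) weight 3/490
Group by Y:
  weight(Y=0) = 3/245
  weight(Y=1) = 3/490
Total weight = 3/245 + 3/490 = 9/490
P(Y=0 | obs) = 3/245 / 9/490 = 2/3
P(Y=1 | obs) = 3/490 / 9/490 = 1/3

P(Y = 0 | obs) = 2/3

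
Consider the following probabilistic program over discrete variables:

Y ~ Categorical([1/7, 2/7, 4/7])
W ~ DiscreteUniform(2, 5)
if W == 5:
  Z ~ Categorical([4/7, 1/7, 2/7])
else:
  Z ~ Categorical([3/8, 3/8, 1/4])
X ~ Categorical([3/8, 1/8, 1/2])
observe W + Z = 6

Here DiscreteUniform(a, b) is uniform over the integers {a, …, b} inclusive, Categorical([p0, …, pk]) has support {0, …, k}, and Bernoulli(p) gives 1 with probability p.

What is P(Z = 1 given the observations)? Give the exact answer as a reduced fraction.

Enumerate traces; 18 have nonzero weight after conditioning:
  (Y=0, W=4, Z=2, X=0) weight 3/896
  (Y=0, W=4, Z=2, X=1) weight 1/896
  (Y=0, W=4, Z=2, X=2) weight 1/224
  (Y=0, W=5, Z=1, X=0) weight 3/1568
  (Y=0, W=5, Z=1, X=1) weight 1/1568
  (Y=0, W=5, Z=1, X=2) weight 1/392
  (Y=1, W=4, Z=2, X=0) weight 3/448
  (Y=1, W=4, Z=2, X=1) weight 1/448
  … 10 more
Group by Z:
  weight(Z=1) = 1/28
  weight(Z=2) = 1/16
Total weight = 1/28 + 1/16 = 11/112
P(Z=1 | obs) = 1/28 / 11/112 = 4/11
P(Z=2 | obs) = 1/16 / 11/112 = 7/11

P(Z = 1 | obs) = 4/11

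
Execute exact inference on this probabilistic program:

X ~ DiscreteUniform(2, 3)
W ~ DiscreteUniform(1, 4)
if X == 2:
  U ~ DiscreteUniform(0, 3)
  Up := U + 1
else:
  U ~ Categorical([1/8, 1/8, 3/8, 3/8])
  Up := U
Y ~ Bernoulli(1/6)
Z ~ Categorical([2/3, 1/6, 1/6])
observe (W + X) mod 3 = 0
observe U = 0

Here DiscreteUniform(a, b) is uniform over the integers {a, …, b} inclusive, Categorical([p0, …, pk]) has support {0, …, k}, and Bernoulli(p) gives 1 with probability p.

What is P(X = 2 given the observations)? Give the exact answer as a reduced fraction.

P(X = 2 | obs) = 4/5

Enumerate traces; 18 have nonzero weight after conditioning:
  (X=2, W=1, U=0, Y=0, Z=0) weight 5/288
  (X=2, W=1, U=0, Y=0, Z=1) weight 5/1152
  (X=2, W=1, U=0, Y=0, Z=2) weight 5/1152
  (X=2, W=1, U=0, Y=1, Z=0) weight 1/288
  (X=2, W=1, U=0, Y=1, Z=1) weight 1/1152
  (X=2, W=1, U=0, Y=1, Z=2) weight 1/1152
  (X=2, W=4, U=0, Y=0, Z=0) weight 5/288
  (X=2, W=4, U=0, Y=0, Z=1) weight 5/1152
  (X=3, W=3, U=0, Y=0, Z=0) weight 5/576
  … 9 more
Group by X:
  weight(X=2) = 1/16
  weight(X=3) = 1/64
Total weight = 1/16 + 1/64 = 5/64
P(X=2 | obs) = 1/16 / 5/64 = 4/5
P(X=3 | obs) = 1/64 / 5/64 = 1/5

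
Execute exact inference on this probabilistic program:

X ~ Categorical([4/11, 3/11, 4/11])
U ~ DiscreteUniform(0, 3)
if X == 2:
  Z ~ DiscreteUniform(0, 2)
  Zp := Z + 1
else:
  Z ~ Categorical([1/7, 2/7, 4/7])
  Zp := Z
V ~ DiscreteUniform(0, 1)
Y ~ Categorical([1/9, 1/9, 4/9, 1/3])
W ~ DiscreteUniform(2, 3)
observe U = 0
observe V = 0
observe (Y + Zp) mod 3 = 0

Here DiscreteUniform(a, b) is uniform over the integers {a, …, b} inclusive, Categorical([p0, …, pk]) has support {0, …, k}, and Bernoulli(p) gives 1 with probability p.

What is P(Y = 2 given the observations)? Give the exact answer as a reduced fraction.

Enumerate traces; 24 have nonzero weight after conditioning:
  (X=0, U=0, Z=0, V=0, Y=0, W=2) weight 1/2772
  (X=0, U=0, Z=0, V=0, Y=0, W=3) weight 1/2772
  (X=0, U=0, Z=0, V=0, Y=3, W=2) weight 1/924
  (X=0, U=0, Z=0, V=0, Y=3, W=3) weight 1/924
  (X=0, U=0, Z=1, V=0, Y=2, W=2) weight 2/693
  (X=0, U=0, Z=1, V=0, Y=2, W=3) weight 2/693
  (X=0, U=0, Z=2, V=0, Y=1, W=2) weight 1/693
  (X=0, U=0, Z=2, V=0, Y=1, W=3) weight 1/693
  … 16 more
Group by Y:
  weight(Y=0) = 7/2376
  weight(Y=1) = 2/297
  weight(Y=2) = 5/297
  weight(Y=3) = 7/792
Total weight = 7/2376 + 2/297 + 5/297 + 7/792 = 7/198
P(Y=0 | obs) = 7/2376 / 7/198 = 1/12
P(Y=1 | obs) = 2/297 / 7/198 = 4/21
P(Y=2 | obs) = 5/297 / 7/198 = 10/21
P(Y=3 | obs) = 7/792 / 7/198 = 1/4

P(Y = 2 | obs) = 10/21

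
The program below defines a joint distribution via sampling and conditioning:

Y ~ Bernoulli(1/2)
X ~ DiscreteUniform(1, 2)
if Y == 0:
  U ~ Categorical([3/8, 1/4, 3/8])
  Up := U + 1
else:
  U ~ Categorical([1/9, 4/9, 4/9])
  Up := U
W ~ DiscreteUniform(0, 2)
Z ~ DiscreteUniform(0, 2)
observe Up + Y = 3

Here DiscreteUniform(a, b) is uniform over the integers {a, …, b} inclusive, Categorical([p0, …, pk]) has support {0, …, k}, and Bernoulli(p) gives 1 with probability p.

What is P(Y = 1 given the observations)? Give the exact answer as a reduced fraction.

P(Y = 1 | obs) = 32/59

Enumerate traces; 36 have nonzero weight after conditioning:
  (Y=0, X=1, U=2, W=0, Z=0) weight 1/96
  (Y=0, X=1, U=2, W=0, Z=1) weight 1/96
  (Y=0, X=1, U=2, W=0, Z=2) weight 1/96
  (Y=0, X=1, U=2, W=1, Z=0) weight 1/96
  (Y=0, X=1, U=2, W=1, Z=1) weight 1/96
  (Y=0, X=1, U=2, W=1, Z=2) weight 1/96
  (Y=0, X=1, U=2, W=2, Z=0) weight 1/96
  (Y=0, X=1, U=2, W=2, Z=1) weight 1/96
  (Y=1, X=1, U=2, W=0, Z=0) weight 1/81
  … 27 more
Group by Y:
  weight(Y=0) = 3/16
  weight(Y=1) = 2/9
Total weight = 3/16 + 2/9 = 59/144
P(Y=0 | obs) = 3/16 / 59/144 = 27/59
P(Y=1 | obs) = 2/9 / 59/144 = 32/59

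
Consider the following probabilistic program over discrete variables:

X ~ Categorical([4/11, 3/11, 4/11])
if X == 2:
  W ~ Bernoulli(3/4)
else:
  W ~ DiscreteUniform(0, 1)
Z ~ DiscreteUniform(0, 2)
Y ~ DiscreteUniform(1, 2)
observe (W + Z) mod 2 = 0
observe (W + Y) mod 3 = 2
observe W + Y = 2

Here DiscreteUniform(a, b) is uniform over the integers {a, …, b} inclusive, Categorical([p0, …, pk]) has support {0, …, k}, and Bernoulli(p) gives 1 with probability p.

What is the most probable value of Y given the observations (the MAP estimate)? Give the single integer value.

argmax_v P(Y = v | obs) = 2

Enumerate traces; 9 have nonzero weight after conditioning:
  (X=0, W=0, Z=0, Y=2) weight 1/33
  (X=0, W=0, Z=2, Y=2) weight 1/33
  (X=0, W=1, Z=1, Y=1) weight 1/33
  (X=1, W=0, Z=0, Y=2) weight 1/44
  (X=1, W=0, Z=2, Y=2) weight 1/44
  (X=1, W=1, Z=1, Y=1) weight 1/44
  (X=2, W=0, Z=0, Y=2) weight 1/66
  (X=2, W=0, Z=2, Y=2) weight 1/66
  … 1 more
Group by Y:
  weight(Y=1) = 13/132
  weight(Y=2) = 3/22
Total weight = 13/132 + 3/22 = 31/132
P(Y=1 | obs) = 13/132 / 31/132 = 13/31
P(Y=2 | obs) = 3/22 / 31/132 = 18/31
argmax = 2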